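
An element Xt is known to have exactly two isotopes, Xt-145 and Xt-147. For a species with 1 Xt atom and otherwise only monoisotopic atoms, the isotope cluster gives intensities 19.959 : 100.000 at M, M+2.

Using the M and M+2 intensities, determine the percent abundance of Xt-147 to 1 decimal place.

83.4%

If p is the fraction of Xt that is Xt-145, then I(M+2)/I(M) = [C(1,1)·p^0·(1−p)] / p^1 = 1·(1−p)/p = 100.000/19.959 = 5.0103
(1−p)/p = 5.0103/1 = 5.0103  ⇒  p = 1/(1 + 5.0103) = 0.1664
Xt-145: 16.6%, Xt-147: 83.4%.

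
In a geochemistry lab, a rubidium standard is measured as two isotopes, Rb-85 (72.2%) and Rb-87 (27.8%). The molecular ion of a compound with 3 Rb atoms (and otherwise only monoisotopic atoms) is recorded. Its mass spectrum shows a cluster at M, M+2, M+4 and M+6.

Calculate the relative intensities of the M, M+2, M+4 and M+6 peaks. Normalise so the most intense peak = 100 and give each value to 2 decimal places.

86.57 : 100.00 : 38.50 : 4.94

The 3 Rb atoms are independent, so intensities follow the terms of (0.722 + 0.278)^3.
P(M) = 0.722^3 = 0.376367
P(M+2) = 3 × 0.722^2 × 0.278^1 = 0.434751
P(M+4) = 3 × 0.722^1 × 0.278^2 = 0.167397
P(M+6) = 0.278^3 = 0.021485
The M+2 peak is largest (0.434751); scaling to 100 gives 86.57 : 100.00 : 38.50 : 4.94.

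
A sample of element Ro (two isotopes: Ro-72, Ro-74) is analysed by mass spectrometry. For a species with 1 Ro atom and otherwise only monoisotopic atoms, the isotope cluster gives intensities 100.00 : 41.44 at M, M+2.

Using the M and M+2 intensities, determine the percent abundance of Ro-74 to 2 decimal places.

29.30%

If p is the fraction of Ro that is Ro-72, then I(M+2)/I(M) = [C(1,1)·p^0·(1−p)] / p^1 = 1·(1−p)/p = 41.44/100.00 = 0.4144
(1−p)/p = 0.4144/1 = 0.4144  ⇒  p = 1/(1 + 0.4144) = 0.7070
Ro-72: 70.70%, Ro-74: 29.30%.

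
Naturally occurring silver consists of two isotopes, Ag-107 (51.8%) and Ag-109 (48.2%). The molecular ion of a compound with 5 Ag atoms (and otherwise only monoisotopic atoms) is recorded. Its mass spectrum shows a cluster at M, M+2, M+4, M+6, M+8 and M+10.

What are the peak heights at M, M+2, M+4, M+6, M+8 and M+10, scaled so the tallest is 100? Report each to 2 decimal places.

11.55 : 53.73 : 100.00 : 93.05 : 43.29 : 8.06

The 5 Ag atoms are independent, so intensities follow the terms of (0.518 + 0.482)^5.
P(M) = 0.518^5 = 0.037295
P(M+2) = 5 × 0.518^4 × 0.482^1 = 0.173515
P(M+4) = 10 × 0.518^3 × 0.482^2 = 0.322911
P(M+6) = 10 × 0.518^2 × 0.482^3 = 0.300470
P(M+8) = 5 × 0.518^1 × 0.482^4 = 0.139794
P(M+10) = 0.482^5 = 0.026016
The M+4 peak is largest (0.322911); scaling to 100 gives 11.55 : 53.73 : 100.00 : 93.05 : 43.29 : 8.06.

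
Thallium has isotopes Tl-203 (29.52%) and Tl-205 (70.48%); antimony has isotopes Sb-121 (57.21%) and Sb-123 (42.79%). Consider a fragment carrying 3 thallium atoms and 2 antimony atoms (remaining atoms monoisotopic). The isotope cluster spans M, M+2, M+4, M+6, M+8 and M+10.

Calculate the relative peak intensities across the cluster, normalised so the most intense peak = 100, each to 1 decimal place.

2.3 : 20.0 : 65.7 : 100.0 : 69.3 : 17.6

Thallium pattern (n=3): 0.02572463 : 0.18425524 : 0.43991564 : 0.35010449
Antimony pattern (n=2): 0.32729841 : 0.48960318 : 0.18309841
Convolve the two distributions (both contribute in 2-u steps):
  M: 0.02572463×0.32729841 = 0.008420
  M+2: 0.02572463×0.48960318 + 0.18425524×0.32729841 = 0.072901
  M+4: 0.02572463×0.18309841 + 0.18425524×0.48960318 + 0.43991564×0.32729841 = 0.238906
  M+6: 0.18425524×0.18309841 + 0.43991564×0.48960318 + 0.35010449×0.32729841 = 0.363710
  M+8: 0.43991564×0.18309841 + 0.35010449×0.48960318 = 0.251960
  M+10: 0.35010449×0.18309841 = 0.064104
Scale to base peak (0.363710) = 100: 2.3 : 20.0 : 65.7 : 100.0 : 69.3 : 17.6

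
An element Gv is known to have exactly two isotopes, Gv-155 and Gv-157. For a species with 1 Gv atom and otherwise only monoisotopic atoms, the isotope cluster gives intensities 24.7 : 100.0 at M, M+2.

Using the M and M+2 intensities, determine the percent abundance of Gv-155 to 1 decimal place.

19.8%

If p is the fraction of Gv that is Gv-155, then I(M+2)/I(M) = [C(1,1)·p^0·(1−p)] / p^1 = 1·(1−p)/p = 100.0/24.7 = 4.0486
(1−p)/p = 4.0486/1 = 4.0486  ⇒  p = 1/(1 + 4.0486) = 0.1981
Gv-155: 19.8%, Gv-157: 80.2%.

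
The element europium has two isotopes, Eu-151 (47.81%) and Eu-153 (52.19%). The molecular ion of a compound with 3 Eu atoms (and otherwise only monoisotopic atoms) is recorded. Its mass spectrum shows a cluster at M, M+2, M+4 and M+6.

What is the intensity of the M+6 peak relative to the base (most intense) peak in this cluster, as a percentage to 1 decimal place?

Term probabilities: M 0.1093, M+2 0.3579, M+4 0.3907, M+6 0.1422. Base peak = M+4.
P(M+4) = C(3,2) × 0.4781^1 × 0.5219^2 = 3 × 0.4781 × 0.27237961 = 0.390674 (base)
P(M+6) = C(3,3) × 0.4781^0 × 0.5219^3 = 1 × 1.0000 × 0.14215492 = 0.142155
Relative intensity = 0.142155 / 0.390674 × 100 = 36.4

36.4%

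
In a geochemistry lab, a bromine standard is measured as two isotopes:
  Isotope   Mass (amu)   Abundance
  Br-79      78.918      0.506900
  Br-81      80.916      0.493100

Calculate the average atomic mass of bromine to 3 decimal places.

Weight each isotope mass by its fractional abundance: 0.506900 × 78.918 + 0.493100 × 80.916
= 40.0035 + 39.8997 = 79.9032 amu

79.903 amu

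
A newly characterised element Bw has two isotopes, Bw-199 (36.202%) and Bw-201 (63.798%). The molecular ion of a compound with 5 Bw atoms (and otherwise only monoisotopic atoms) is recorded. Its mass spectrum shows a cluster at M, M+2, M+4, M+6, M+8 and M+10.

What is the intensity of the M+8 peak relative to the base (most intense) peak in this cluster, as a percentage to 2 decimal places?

88.11%

Binomial terms of (0.36202 + 0.63798)^5: M 0.0062, M+2 0.0548, M+4 0.1931, M+6 0.3403, M+8 0.2999, M+10 0.1057 → M+6 is the base peak.
P(M+6) = C(5,3) × 0.36202^2 × 0.63798^3 = 10 × 0.13105848 × 0.25966965 = 0.340319 (base)
P(M+8) = C(5,4) × 0.36202^1 × 0.63798^4 = 5 × 0.36202 × 0.16566404 = 0.299868
Relative intensity = 0.299868 / 0.340319 × 100 = 88.11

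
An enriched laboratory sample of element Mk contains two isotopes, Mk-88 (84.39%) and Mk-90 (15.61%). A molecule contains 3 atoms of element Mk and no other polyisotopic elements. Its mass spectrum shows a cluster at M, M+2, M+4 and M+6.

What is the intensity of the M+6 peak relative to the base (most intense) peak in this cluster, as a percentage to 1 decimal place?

Binomial terms of (0.8439 + 0.1561)^3: M 0.6010, M+2 0.3335, M+4 0.0617, M+6 0.0038 → M is the base peak.
P(M) = C(3,0) × 0.8439^3 × 0.1561^0 = 1 × 0.60099791 × 1.0000 = 0.600998 (base)
P(M+6) = C(3,3) × 0.8439^0 × 0.1561^3 = 1 × 1.0000 × 0.00380372 = 0.003804
Relative intensity = 0.003804 / 0.600998 × 100 = 0.6

0.6%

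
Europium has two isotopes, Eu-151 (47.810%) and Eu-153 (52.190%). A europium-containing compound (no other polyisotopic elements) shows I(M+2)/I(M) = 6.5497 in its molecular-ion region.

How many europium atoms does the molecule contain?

With n Eu atoms, P(M+2)/P(M) = C(n,1)·p^(n−1)q / p^n = n·q/p = n · 0.52190/0.47810.
n = 6.5497 × 0.47810/0.52190 = 6.00 ≈ 6

6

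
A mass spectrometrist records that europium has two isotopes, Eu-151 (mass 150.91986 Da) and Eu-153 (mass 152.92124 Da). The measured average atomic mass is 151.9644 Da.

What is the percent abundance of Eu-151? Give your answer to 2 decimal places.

47.81%

Writing the weighted mean with unknown fraction x of Eu-151:
150.91986·x + 152.92124·(1 − x) = 151.9644
(150.91986 − 152.92124)·x = 151.9644 − 152.92124
x = -0.95684 / -2.00138 = 0.47809 → 47.81% Eu-151, 52.19% Eu-153.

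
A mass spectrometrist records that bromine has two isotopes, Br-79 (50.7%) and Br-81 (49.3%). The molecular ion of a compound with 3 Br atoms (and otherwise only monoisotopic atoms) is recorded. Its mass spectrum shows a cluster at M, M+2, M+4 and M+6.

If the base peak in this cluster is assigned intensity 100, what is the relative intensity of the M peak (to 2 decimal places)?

Term probabilities: M 0.1303, M+2 0.3802, M+4 0.3697, M+6 0.1198. Base peak = M+2.
P(M+2) = C(3,1) × 0.507^2 × 0.493^1 = 3 × 0.257049 × 0.4930 = 0.380175 (base)
P(M) = C(3,0) × 0.507^3 × 0.493^0 = 1 × 0.13032384 × 1.0000 = 0.130324
Relative intensity = 0.130324 / 0.380175 × 100 = 34.28

34.28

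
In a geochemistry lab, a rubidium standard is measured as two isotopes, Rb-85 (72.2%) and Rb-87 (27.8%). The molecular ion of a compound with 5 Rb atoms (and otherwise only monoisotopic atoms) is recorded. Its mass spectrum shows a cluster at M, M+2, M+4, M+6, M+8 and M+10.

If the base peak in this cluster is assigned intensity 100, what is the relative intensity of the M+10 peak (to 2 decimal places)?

Term probabilities: M 0.1962, M+2 0.3777, M+4 0.2909, M+6 0.1120, M+8 0.0216, M+10 0.0017. Base peak = M+2.
P(M+2) = C(5,1) × 0.722^4 × 0.278^1 = 5 × 0.27173701 × 0.2780 = 0.377714 (base)
P(M+10) = C(5,5) × 0.722^0 × 0.278^5 = 1 × 1.0000 × 0.00166044 = 0.001660
Relative intensity = 0.001660 / 0.377714 × 100 = 0.44

0.44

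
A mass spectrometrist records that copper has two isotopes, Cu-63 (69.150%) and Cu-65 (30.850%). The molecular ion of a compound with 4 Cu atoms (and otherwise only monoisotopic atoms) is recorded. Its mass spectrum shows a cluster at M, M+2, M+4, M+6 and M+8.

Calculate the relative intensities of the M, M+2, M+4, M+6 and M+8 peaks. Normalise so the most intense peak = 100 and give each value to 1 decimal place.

The 4 Cu atoms are independent, so intensities follow the terms of (0.69150 + 0.30850)^4.
P(M) = 0.69150^4 = 0.228649
P(M+2) = 4 × 0.69150^3 × 0.30850^1 = 0.408030
P(M+4) = 6 × 0.69150^2 × 0.30850^2 = 0.273052
P(M+6) = 4 × 0.69150^1 × 0.30850^3 = 0.081212
P(M+8) = 0.30850^4 = 0.009058
The M+2 peak is largest (0.408030); scaling to 100 gives 56.0 : 100.0 : 66.9 : 19.9 : 2.2.

56.0 : 100.0 : 66.9 : 19.9 : 2.2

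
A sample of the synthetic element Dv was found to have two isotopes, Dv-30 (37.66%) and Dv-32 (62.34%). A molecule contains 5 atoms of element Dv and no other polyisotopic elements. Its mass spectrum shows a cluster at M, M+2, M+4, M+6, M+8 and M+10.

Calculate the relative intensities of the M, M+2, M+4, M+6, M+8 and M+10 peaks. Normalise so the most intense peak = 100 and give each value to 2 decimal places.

Expanding (0.3766 + 0.6234)^5:
P(M) = 0.3766^5 = 0.007575
P(M+2) = 5 × 0.3766^4 × 0.6234^1 = 0.062699
P(M+4) = 10 × 0.3766^3 × 0.6234^2 = 0.207575
P(M+6) = 10 × 0.3766^2 × 0.6234^3 = 0.343606
P(M+8) = 5 × 0.3766^1 × 0.6234^4 = 0.284392
P(M+10) = 0.6234^5 = 0.094153
The M+6 peak is largest (0.343606); scaling to 100 gives 2.20 : 18.25 : 60.41 : 100.00 : 82.77 : 27.40.

2.20 : 18.25 : 60.41 : 100.00 : 82.77 : 27.40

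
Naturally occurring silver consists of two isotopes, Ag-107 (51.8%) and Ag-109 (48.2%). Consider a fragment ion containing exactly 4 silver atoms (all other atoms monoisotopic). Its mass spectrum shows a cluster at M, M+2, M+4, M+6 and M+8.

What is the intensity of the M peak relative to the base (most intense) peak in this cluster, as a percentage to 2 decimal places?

19.25%

Binomial terms of (0.518 + 0.482)^4: M 0.0720, M+2 0.2680, M+4 0.3740, M+6 0.2320, M+8 0.0540 → M+4 is the base peak.
P(M+4) = C(4,2) × 0.518^2 × 0.482^2 = 6 × 0.268324 × 0.232324 = 0.374029 (base)
P(M) = C(4,0) × 0.518^4 × 0.482^0 = 1 × 0.07199777 × 1.0000 = 0.071998
Relative intensity = 0.071998 / 0.374029 × 100 = 19.25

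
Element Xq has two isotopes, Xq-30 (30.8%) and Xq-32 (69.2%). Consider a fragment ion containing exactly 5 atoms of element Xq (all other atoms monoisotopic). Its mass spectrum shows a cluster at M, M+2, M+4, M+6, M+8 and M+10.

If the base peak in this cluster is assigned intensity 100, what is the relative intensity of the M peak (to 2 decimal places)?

Binomial terms of (0.308 + 0.692)^5: M 0.0028, M+2 0.0311, M+4 0.1399, M+6 0.3144, M+8 0.3531, M+10 0.1587 → M+8 is the base peak.
P(M+8) = C(5,4) × 0.308^1 × 0.692^4 = 5 × 0.3080 × 0.22931073 = 0.353139 (base)
P(M) = C(5,0) × 0.308^5 × 0.692^0 = 1 × 0.00277175 × 1.0000 = 0.002772
Relative intensity = 0.002772 / 0.353139 × 100 = 0.78

0.78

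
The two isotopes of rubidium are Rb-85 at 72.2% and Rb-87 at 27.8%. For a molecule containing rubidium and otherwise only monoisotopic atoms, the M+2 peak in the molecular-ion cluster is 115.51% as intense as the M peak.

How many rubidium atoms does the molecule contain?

The M+2/M ratio from n Rb atoms is n · q/p = n · 0.278/0.722.
n = 1.1551 × 0.722/0.278 = 3.00 ≈ 3

3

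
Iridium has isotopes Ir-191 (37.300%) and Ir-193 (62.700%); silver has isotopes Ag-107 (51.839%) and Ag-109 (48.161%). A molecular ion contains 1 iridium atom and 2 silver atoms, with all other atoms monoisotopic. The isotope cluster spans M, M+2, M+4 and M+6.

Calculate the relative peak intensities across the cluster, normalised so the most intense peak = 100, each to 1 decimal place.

Iridium pattern (n=1): 0.3730 : 0.6270
Silver pattern (n=2): 0.26872819 : 0.49932362 : 0.23194819
Convolve the two distributions (both contribute in 2-u steps):
  M: 0.3730×0.26872819 = 0.100236
  M+2: 0.3730×0.49932362 + 0.6270×0.26872819 = 0.354740
  M+4: 0.3730×0.23194819 + 0.6270×0.49932362 = 0.399593
  M+6: 0.6270×0.23194819 = 0.145432
Scale to base peak (0.399593) = 100: 25.1 : 88.8 : 100.0 : 36.4

25.1 : 88.8 : 100.0 : 36.4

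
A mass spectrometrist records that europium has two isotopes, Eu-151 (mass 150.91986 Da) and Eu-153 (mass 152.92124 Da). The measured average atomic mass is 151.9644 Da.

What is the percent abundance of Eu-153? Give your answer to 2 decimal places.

With x = fraction of Eu-151 (so Eu-153 is 1 − x):
150.91986·x + 152.92124·(1 − x) = 151.9644
(150.91986 − 152.92124)·x = 151.9644 − 152.92124
x = -0.95684 / -2.00138 = 0.47809 → 47.81% Eu-151, 52.19% Eu-153.

52.19%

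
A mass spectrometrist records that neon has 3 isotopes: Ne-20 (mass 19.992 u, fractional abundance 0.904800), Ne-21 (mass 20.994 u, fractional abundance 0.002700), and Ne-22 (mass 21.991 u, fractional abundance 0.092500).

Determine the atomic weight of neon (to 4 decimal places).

20.1796 u

Average mass = Σ (abundance × isotope mass) = 0.904800 × 19.992 + 0.002700 × 20.994 + 0.092500 × 21.991
= 18.08876 + 0.05668 + 2.03417 = 20.17961 u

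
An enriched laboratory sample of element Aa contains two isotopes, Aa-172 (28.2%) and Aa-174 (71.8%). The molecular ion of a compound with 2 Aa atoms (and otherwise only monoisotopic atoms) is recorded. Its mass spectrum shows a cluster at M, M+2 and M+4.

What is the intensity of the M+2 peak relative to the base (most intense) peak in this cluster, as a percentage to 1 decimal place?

Binomial terms of (0.282 + 0.718)^2: M 0.0795, M+2 0.4050, M+4 0.5155 → M+4 is the base peak.
P(M+4) = C(2,2) × 0.282^0 × 0.718^2 = 1 × 1.0000 × 0.515524 = 0.515524 (base)
P(M+2) = C(2,1) × 0.282^1 × 0.718^1 = 2 × 0.2820 × 0.7180 = 0.404952
Relative intensity = 0.404952 / 0.515524 × 100 = 78.6

78.6%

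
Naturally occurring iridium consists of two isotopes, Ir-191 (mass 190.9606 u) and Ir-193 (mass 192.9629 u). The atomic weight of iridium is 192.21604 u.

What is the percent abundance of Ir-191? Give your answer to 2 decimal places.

Let x be the fractional abundance of Ir-191; then Ir-193 has abundance 1 − x.
190.9606·x + 192.9629·(1 − x) = 192.21604
(190.9606 − 192.9629)·x = 192.21604 − 192.9629
x = -0.74686 / -2.0023 = 0.37300 → 37.30% Ir-191, 62.70% Ir-193.

37.30%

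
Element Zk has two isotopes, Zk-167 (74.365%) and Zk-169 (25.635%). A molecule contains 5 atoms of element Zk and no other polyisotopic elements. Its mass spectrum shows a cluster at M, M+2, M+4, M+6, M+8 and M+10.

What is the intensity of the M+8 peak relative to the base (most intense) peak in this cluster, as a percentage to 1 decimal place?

(0.74365 + 0.25635)^5 gives M 0.2274, M+2 0.3920, M+4 0.2703, M+6 0.0932, M+8 0.0161, M+10 0.0011; the largest is M+2.
P(M+2) = C(5,1) × 0.74365^4 × 0.25635^1 = 5 × 0.30582595 × 0.25635 = 0.391992 (base)
P(M+8) = C(5,4) × 0.74365^1 × 0.25635^4 = 5 × 0.74365 × 0.0043185 = 0.016057
Relative intensity = 0.016057 / 0.391992 × 100 = 4.1

4.1%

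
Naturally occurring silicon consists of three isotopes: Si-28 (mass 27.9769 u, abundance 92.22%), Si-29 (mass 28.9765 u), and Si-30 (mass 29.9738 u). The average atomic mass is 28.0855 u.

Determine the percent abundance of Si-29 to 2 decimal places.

Let x and y be the fractions of Si-29 and Si-30. Then x + y = 1 − 0.9222 = 0.0778 and 28.9765x + 29.9738y = 28.0855 − 0.9222×27.9769 = 2.28520282.
Substituting: 28.9765x + 29.9738(0.0778 − x) = 2.28520282
(28.9765 − 29.9738)x = -0.04675882  ⇒  x = 0.04689, y = 0.03091
Si-29: 4.69%, Si-30: 3.09%.

4.69%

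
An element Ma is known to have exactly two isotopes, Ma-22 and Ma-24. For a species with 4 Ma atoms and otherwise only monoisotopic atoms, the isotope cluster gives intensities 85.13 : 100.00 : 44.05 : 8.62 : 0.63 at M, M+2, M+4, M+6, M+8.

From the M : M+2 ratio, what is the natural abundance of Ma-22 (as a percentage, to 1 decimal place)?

Write p for the Ma-22 fraction. I(M+2)/I(M) = [C(4,1)·p^3·(1−p)] / p^4 = 4·(1−p)/p = 100.00/85.13 = 1.1747
(1−p)/p = 1.1747/4 = 0.2937  ⇒  p = 1/(1 + 0.2937) = 0.7730
Ma-22: 77.3%, Ma-24: 22.7%.

77.3%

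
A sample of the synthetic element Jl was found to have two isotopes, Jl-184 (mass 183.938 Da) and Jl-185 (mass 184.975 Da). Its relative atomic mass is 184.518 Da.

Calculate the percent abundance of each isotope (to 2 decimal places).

Let x be the fractional abundance of Jl-184; then Jl-185 has abundance 1 − x.
183.938·x + 184.975·(1 − x) = 184.518
(183.938 − 184.975)·x = 184.518 − 184.975
x = -0.457 / -1.037 = 0.44069 → 44.07% Jl-184, 55.93% Jl-185.

Jl-184: 44.07%, Jl-185: 55.93%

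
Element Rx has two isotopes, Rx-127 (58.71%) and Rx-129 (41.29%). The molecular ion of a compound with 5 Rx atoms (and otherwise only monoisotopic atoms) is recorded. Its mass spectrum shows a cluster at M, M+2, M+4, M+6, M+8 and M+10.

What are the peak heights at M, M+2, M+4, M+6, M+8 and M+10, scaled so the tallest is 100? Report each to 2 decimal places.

20.22 : 71.09 : 100.00 : 70.33 : 24.73 : 3.48

The 5 Rx atoms are independent, so intensities follow the terms of (0.5871 + 0.4129)^5.
P(M) = 0.5871^5 = 0.069753
P(M+2) = 5 × 0.5871^4 × 0.4129^1 = 0.245281
P(M+4) = 10 × 0.5871^3 × 0.4129^2 = 0.345005
P(M+6) = 10 × 0.5871^2 × 0.4129^3 = 0.242638
P(M+8) = 5 × 0.5871^1 × 0.4129^4 = 0.085322
P(M+10) = 0.4129^5 = 0.012001
The M+4 peak is largest (0.345005); scaling to 100 gives 20.22 : 71.09 : 100.00 : 70.33 : 24.73 : 3.48.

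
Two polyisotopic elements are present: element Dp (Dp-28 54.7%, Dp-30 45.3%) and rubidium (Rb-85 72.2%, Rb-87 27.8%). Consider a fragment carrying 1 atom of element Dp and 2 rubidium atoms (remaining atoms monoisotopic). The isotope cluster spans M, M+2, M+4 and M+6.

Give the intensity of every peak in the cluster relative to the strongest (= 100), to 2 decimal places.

62.57 : 100.00 : 49.18 : 7.68

Element Dp pattern (n=1): 0.5470 : 0.4530
Rubidium pattern (n=2): 0.521284 : 0.401432 : 0.077284
Convolve the two distributions (both contribute in 2-u steps):
  M: 0.5470×0.521284 = 0.285142
  M+2: 0.5470×0.401432 + 0.4530×0.521284 = 0.455725
  M+4: 0.5470×0.077284 + 0.4530×0.401432 = 0.224123
  M+6: 0.4530×0.077284 = 0.035010
Scale to base peak (0.455725) = 100: 62.57 : 100.00 : 49.18 : 7.68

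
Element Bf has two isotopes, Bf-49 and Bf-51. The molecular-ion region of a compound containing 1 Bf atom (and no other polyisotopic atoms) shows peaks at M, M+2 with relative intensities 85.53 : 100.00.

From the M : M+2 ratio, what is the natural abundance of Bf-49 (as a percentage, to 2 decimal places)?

Let p = fractional abundance of Bf-49. I(M+2)/I(M) = [C(1,1)·p^0·(1−p)] / p^1 = 1·(1−p)/p = 100.00/85.53 = 1.1692
(1−p)/p = 1.1692/1 = 1.1692  ⇒  p = 1/(1 + 1.1692) = 0.4610
Bf-49: 46.10%, Bf-51: 53.90%.

46.10%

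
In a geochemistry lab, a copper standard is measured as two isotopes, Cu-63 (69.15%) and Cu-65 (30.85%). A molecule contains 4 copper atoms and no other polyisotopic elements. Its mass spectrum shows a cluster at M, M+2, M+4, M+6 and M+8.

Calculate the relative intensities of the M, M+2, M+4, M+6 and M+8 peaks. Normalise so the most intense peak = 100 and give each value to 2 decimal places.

56.04 : 100.00 : 66.92 : 19.90 : 2.22

Expanding (0.6915 + 0.3085)^4:
P(M) = 0.6915^4 = 0.228649
P(M+2) = 4 × 0.6915^3 × 0.3085^1 = 0.408030
P(M+4) = 6 × 0.6915^2 × 0.3085^2 = 0.273052
P(M+6) = 4 × 0.6915^1 × 0.3085^3 = 0.081212
P(M+8) = 0.3085^4 = 0.009058
The M+2 peak is largest (0.408030); scaling to 100 gives 56.04 : 100.00 : 66.92 : 19.90 : 2.22.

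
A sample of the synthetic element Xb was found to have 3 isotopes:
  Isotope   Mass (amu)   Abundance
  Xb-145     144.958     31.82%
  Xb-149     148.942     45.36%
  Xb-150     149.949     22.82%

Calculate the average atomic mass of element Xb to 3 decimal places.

147.904 amu

The abundance-weighted mean is 0.3182 × 144.958 + 0.4536 × 148.942 + 0.2282 × 149.949
= 46.1256 + 67.5601 + 34.2184 = 147.9041 amu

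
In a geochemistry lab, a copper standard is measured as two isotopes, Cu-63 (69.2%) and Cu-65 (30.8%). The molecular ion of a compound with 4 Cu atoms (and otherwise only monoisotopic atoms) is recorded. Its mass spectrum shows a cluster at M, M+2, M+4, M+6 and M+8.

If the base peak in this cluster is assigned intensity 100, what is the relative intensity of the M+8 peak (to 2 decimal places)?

Binomial terms of (0.692 + 0.308)^4: M 0.2293, M+2 0.4083, M+4 0.2726, M+6 0.0809, M+8 0.0090 → M+2 is the base peak.
P(M+2) = C(4,1) × 0.692^3 × 0.308^1 = 4 × 0.33137389 × 0.3080 = 0.408253 (base)
P(M+8) = C(4,4) × 0.692^0 × 0.308^4 = 1 × 1.0000 × 0.00899918 = 0.008999
Relative intensity = 0.008999 / 0.408253 × 100 = 2.20

2.20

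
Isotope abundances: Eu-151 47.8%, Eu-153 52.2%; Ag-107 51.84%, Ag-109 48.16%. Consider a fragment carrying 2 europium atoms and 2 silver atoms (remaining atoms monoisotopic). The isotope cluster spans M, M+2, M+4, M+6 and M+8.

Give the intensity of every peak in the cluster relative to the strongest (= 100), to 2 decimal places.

Europium pattern (n=2): 0.228484 : 0.499032 : 0.272484
Silver pattern (n=2): 0.26873856 : 0.49932288 : 0.23193856
Convolve the two distributions (both contribute in 2-u steps):
  M: 0.228484×0.26873856 = 0.061402
  M+2: 0.228484×0.49932288 + 0.499032×0.26873856 = 0.248196
  M+4: 0.228484×0.23193856 + 0.499032×0.49932288 + 0.272484×0.26873856 = 0.375399
  M+6: 0.499032×0.23193856 + 0.272484×0.49932288 = 0.251802
  M+8: 0.272484×0.23193856 = 0.063200
Scale to base peak (0.375399) = 100: 16.36 : 66.12 : 100.00 : 67.08 : 16.84

16.36 : 66.12 : 100.00 : 67.08 : 16.84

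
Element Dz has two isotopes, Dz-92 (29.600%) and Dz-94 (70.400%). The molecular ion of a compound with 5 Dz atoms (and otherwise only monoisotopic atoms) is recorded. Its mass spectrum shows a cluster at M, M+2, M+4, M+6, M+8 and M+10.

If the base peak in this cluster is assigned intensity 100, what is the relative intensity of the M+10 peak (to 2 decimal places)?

Binomial terms of (0.29600 + 0.70400)^5: M 0.0023, M+2 0.0270, M+4 0.1285, M+6 0.3057, M+8 0.3635, M+10 0.1729 → M+8 is the base peak.
P(M+8) = C(5,4) × 0.29600^1 × 0.70400^4 = 5 × 0.2960 × 0.24563522 = 0.363540 (base)
P(M+10) = C(5,5) × 0.29600^0 × 0.70400^5 = 1 × 1.0000 × 0.17292719 = 0.172927
Relative intensity = 0.172927 / 0.363540 × 100 = 47.57

47.57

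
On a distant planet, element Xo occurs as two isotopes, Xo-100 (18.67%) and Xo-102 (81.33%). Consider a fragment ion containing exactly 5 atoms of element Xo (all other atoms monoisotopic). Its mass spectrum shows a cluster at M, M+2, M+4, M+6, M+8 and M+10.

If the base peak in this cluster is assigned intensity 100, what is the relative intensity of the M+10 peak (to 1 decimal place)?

(0.1867 + 0.8133)^5 gives M 0.0002, M+2 0.0049, M+4 0.0430, M+6 0.1875, M+8 0.4084, M+10 0.3558; the largest is M+8.
P(M+8) = C(5,4) × 0.1867^1 × 0.8133^4 = 5 × 0.1867 × 0.43752522 = 0.408430 (base)
P(M+10) = C(5,5) × 0.1867^0 × 0.8133^5 = 1 × 1.0000 × 0.35583926 = 0.355839
Relative intensity = 0.355839 / 0.408430 × 100 = 87.1

87.1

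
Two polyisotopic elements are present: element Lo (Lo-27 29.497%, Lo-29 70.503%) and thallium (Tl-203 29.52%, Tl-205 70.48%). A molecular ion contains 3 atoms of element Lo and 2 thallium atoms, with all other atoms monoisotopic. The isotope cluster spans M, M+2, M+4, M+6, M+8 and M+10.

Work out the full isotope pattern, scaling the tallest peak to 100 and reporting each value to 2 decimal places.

Element Lo pattern (n=3): 0.02566454 : 0.18402827 : 0.43985983 : 0.35044736
Thallium pattern (n=2): 0.08714304 : 0.41611392 : 0.49674304
Convolve the two distributions (both contribute in 2-u steps):
  M: 0.02566454×0.08714304 = 0.002236
  M+2: 0.02566454×0.41611392 + 0.18402827×0.08714304 = 0.026716
  M+4: 0.02566454×0.49674304 + 0.18402827×0.41611392 + 0.43985983×0.08714304 = 0.127656
  M+6: 0.18402827×0.49674304 + 0.43985983×0.41611392 + 0.35044736×0.08714304 = 0.304986
  M+8: 0.43985983×0.49674304 + 0.35044736×0.41611392 = 0.364323
  M+10: 0.35044736×0.49674304 = 0.174082
Scale to base peak (0.364323) = 100: 0.61 : 7.33 : 35.04 : 83.71 : 100.00 : 47.78

0.61 : 7.33 : 35.04 : 83.71 : 100.00 : 47.78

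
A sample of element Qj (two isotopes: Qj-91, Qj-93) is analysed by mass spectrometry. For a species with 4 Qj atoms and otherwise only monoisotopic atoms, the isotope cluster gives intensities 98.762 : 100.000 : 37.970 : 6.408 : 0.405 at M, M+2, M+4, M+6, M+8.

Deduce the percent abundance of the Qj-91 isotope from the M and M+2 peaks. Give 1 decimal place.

79.8%

Let p = fractional abundance of Qj-91. I(M+2)/I(M) = [C(4,1)·p^3·(1−p)] / p^4 = 4·(1−p)/p = 100.000/98.762 = 1.0125
(1−p)/p = 1.0125/4 = 0.2531  ⇒  p = 1/(1 + 0.2531) = 0.7980
Qj-91: 79.8%, Qj-93: 20.2%.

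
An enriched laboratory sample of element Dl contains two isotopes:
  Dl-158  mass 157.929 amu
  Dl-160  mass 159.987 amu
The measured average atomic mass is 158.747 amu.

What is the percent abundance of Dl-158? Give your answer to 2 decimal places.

60.25%

Writing the weighted mean with unknown fraction x of Dl-158:
157.929·x + 159.987·(1 − x) = 158.747
(157.929 − 159.987)·x = 158.747 − 159.987
x = -1.240 / -2.058 = 0.60253 → 60.25% Dl-158, 39.75% Dl-160.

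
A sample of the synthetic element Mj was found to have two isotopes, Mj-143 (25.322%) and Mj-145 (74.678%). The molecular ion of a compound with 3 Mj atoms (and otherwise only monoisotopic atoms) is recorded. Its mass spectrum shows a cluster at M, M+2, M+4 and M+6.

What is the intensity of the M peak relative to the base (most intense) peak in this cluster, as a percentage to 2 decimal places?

Term probabilities: M 0.0162, M+2 0.1437, M+4 0.4236, M+6 0.4165. Base peak = M+4.
P(M+4) = C(3,2) × 0.25322^1 × 0.74678^2 = 3 × 0.25322 × 0.55768037 = 0.423647 (base)
P(M) = C(3,0) × 0.25322^3 × 0.74678^0 = 1 × 0.01623656 × 1.0000 = 0.016237
Relative intensity = 0.016237 / 0.423647 × 100 = 3.83

3.83%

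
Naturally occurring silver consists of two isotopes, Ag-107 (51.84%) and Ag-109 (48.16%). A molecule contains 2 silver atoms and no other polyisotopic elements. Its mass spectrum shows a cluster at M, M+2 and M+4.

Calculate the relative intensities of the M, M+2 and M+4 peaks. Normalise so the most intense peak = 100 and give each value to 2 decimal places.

Each Ag atom is independently Ag-107 (p = 0.5184) or Ag-109 (q = 0.4816); the cluster is the binomial expansion (p + q)^2.
P(M) = 0.5184^2 = 0.268739
P(M+2) = 2 × 0.5184^1 × 0.4816^1 = 0.499323
P(M+4) = 0.4816^2 = 0.231939
The M+2 peak is largest (0.499323); scaling to 100 gives 53.82 : 100.00 : 46.45.

53.82 : 100.00 : 46.45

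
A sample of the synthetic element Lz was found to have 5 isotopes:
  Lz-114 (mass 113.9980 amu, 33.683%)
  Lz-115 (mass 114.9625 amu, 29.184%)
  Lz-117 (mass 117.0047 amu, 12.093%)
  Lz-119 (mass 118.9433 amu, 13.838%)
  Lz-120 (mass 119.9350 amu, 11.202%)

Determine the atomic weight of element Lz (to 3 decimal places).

Average mass = Σ (abundance × isotope mass) = 0.33683 × 113.9980 + 0.29184 × 114.9625 + 0.12093 × 117.0047 + 0.13838 × 118.9433 + 0.11202 × 119.9350
= 38.39795 + 33.55066 + 14.14938 + 16.45937 + 13.43512 = 115.99248 amu

115.992 amu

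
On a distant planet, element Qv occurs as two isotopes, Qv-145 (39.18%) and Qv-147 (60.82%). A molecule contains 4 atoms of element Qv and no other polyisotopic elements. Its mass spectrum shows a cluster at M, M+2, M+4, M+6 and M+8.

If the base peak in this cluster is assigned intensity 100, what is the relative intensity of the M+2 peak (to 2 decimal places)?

41.50

(0.3918 + 0.6082)^4 gives M 0.0236, M+2 0.1463, M+4 0.3407, M+6 0.3526, M+8 0.1368; the largest is M+6.
P(M+6) = C(4,3) × 0.3918^1 × 0.6082^3 = 4 × 0.3918 × 0.22497758 = 0.352585 (base)
P(M+2) = C(4,1) × 0.3918^3 × 0.6082^1 = 4 × 0.06014414 × 0.6082 = 0.146319
Relative intensity = 0.146319 / 0.352585 × 100 = 41.50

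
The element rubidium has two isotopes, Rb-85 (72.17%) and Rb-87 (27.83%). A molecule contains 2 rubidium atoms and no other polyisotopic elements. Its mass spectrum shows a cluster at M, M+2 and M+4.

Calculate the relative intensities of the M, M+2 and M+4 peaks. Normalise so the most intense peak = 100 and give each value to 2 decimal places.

100.00 : 77.12 : 14.87

Expanding (0.7217 + 0.2783)^2:
P(M) = 0.7217^2 = 0.520851
P(M+2) = 2 × 0.7217^1 × 0.2783^1 = 0.401698
P(M+4) = 0.2783^2 = 0.077451
The M peak is largest (0.520851); scaling to 100 gives 100.00 : 77.12 : 14.87.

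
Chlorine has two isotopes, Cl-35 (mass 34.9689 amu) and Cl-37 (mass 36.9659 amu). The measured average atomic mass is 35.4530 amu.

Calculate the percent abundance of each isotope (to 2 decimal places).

Let x be the fractional abundance of Cl-35; then Cl-37 has abundance 1 − x.
34.9689·x + 36.9659·(1 − x) = 35.4530
(34.9689 − 36.9659)·x = 35.4530 − 36.9659
x = -1.5129 / -1.9970 = 0.75759 → 75.76% Cl-35, 24.24% Cl-37.

Cl-35: 75.76%, Cl-37: 24.24%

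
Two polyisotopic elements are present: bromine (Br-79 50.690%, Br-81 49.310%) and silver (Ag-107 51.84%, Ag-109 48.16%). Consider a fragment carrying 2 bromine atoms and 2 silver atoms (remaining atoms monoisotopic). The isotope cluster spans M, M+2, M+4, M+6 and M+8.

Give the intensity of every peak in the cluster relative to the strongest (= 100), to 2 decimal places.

18.44 : 70.12 : 100.00 : 63.37 : 15.06

Bromine pattern (n=2): 0.25694761 : 0.49990478 : 0.24314761
Silver pattern (n=2): 0.26873856 : 0.49932288 : 0.23193856
Convolve the two distributions (both contribute in 2-u steps):
  M: 0.25694761×0.26873856 = 0.069052
  M+2: 0.25694761×0.49932288 + 0.49990478×0.26873856 = 0.262644
  M+4: 0.25694761×0.23193856 + 0.49990478×0.49932288 + 0.24314761×0.26873856 = 0.374553
  M+6: 0.49990478×0.23193856 + 0.24314761×0.49932288 = 0.237356
  M+8: 0.24314761×0.23193856 = 0.056395
Scale to base peak (0.374553) = 100: 18.44 : 70.12 : 100.00 : 63.37 : 15.06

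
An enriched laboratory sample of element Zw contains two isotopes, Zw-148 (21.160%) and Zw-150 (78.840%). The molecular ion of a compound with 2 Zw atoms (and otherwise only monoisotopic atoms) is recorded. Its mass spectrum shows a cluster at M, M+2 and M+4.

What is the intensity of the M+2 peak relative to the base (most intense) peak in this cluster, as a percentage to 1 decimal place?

53.7%

(0.21160 + 0.78840)^2 gives M 0.0448, M+2 0.3337, M+4 0.6216; the largest is M+4.
P(M+4) = C(2,2) × 0.21160^0 × 0.78840^2 = 1 × 1.0000 × 0.62157456 = 0.621575 (base)
P(M+2) = C(2,1) × 0.21160^1 × 0.78840^1 = 2 × 0.2116 × 0.7884 = 0.333651
Relative intensity = 0.333651 / 0.621575 × 100 = 53.7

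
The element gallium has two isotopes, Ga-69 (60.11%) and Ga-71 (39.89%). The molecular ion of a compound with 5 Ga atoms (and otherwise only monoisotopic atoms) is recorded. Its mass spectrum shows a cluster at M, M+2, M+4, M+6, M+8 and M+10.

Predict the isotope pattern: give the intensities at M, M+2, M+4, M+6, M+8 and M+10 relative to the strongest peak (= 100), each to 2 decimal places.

Expanding (0.6011 + 0.3989)^5:
P(M) = 0.6011^5 = 0.078475
P(M+2) = 5 × 0.6011^4 × 0.3989^1 = 0.260388
P(M+4) = 10 × 0.6011^3 × 0.3989^2 = 0.345596
P(M+6) = 10 × 0.6011^2 × 0.3989^3 = 0.229343
P(M+8) = 5 × 0.6011^1 × 0.3989^4 = 0.076098
P(M+10) = 0.3989^5 = 0.010100
The M+4 peak is largest (0.345596); scaling to 100 gives 22.71 : 75.34 : 100.00 : 66.36 : 22.02 : 2.92.

22.71 : 75.34 : 100.00 : 66.36 : 22.02 : 2.92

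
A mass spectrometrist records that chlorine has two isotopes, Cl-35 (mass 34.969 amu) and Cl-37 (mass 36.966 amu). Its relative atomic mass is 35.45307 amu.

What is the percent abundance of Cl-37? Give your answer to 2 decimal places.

24.24%

Writing the weighted mean with unknown fraction x of Cl-35:
34.969·x + 36.966·(1 − x) = 35.45307
(34.969 − 36.966)·x = 35.45307 − 36.966
x = -1.51293 / -1.997 = 0.75760 → 75.76% Cl-35, 24.24% Cl-37.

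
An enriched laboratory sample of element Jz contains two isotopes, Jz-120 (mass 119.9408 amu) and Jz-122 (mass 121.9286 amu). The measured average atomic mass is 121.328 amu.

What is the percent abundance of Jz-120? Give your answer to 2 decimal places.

30.21%

Let x be the fractional abundance of Jz-120; then Jz-122 has abundance 1 − x.
119.9408·x + 121.9286·(1 − x) = 121.328
(119.9408 − 121.9286)·x = 121.328 − 121.9286
x = -0.6006 / -1.9878 = 0.30214 → 30.21% Jz-120, 69.79% Jz-122.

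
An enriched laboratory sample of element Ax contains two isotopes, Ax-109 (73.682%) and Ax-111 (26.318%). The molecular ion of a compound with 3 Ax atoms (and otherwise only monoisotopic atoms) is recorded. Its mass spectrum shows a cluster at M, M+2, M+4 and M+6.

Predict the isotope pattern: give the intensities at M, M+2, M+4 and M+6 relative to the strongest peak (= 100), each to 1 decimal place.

93.3 : 100.0 : 35.7 : 4.3

Expanding (0.73682 + 0.26318)^3:
P(M) = 0.73682^3 = 0.400022
P(M+2) = 3 × 0.73682^2 × 0.26318^1 = 0.428644
P(M+4) = 3 × 0.73682^1 × 0.26318^2 = 0.153105
P(M+6) = 0.26318^3 = 0.018229
The M+2 peak is largest (0.428644); scaling to 100 gives 93.3 : 100.0 : 35.7 : 4.3.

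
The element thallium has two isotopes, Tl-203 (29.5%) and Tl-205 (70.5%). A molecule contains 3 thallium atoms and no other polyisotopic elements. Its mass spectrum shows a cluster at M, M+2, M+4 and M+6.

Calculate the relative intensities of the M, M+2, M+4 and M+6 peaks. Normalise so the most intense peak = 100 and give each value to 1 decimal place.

Expanding (0.295 + 0.705)^3:
P(M) = 0.295^3 = 0.025672
P(M+2) = 3 × 0.295^2 × 0.705^1 = 0.184058
P(M+4) = 3 × 0.295^1 × 0.705^2 = 0.439867
P(M+6) = 0.705^3 = 0.350403
The M+4 peak is largest (0.439867); scaling to 100 gives 5.8 : 41.8 : 100.0 : 79.7.

5.8 : 41.8 : 100.0 : 79.7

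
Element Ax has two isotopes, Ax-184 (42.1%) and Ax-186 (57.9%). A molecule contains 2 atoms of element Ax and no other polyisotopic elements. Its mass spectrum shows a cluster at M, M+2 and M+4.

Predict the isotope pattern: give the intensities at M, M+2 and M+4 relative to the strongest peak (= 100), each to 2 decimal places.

36.36 : 100.00 : 68.76

Each Ax atom is independently Ax-184 (p = 0.421) or Ax-186 (q = 0.579); the cluster is the binomial expansion (p + q)^2.
P(M) = 0.421^2 = 0.177241
P(M+2) = 2 × 0.421^1 × 0.579^1 = 0.487518
P(M+4) = 0.579^2 = 0.335241
The M+2 peak is largest (0.487518); scaling to 100 gives 36.36 : 100.00 : 68.76.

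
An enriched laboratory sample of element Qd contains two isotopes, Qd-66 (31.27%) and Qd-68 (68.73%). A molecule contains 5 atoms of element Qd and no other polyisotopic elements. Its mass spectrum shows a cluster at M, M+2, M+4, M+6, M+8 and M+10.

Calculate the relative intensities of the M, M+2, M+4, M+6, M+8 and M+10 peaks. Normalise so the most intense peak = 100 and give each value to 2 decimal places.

0.86 : 9.42 : 41.40 : 90.99 : 100.00 : 43.96

Each Qd atom is independently Qd-66 (p = 0.3127) or Qd-68 (q = 0.6873); the cluster is the binomial expansion (p + q)^5.
P(M) = 0.3127^5 = 0.002990
P(M+2) = 5 × 0.3127^4 × 0.6873^1 = 0.032857
P(M+4) = 10 × 0.3127^3 × 0.6873^2 = 0.144436
P(M+6) = 10 × 0.3127^2 × 0.6873^3 = 0.317464
P(M+8) = 5 × 0.3127^1 × 0.6873^4 = 0.348886
P(M+10) = 0.6873^5 = 0.153367
The M+8 peak is largest (0.348886); scaling to 100 gives 0.86 : 9.42 : 41.40 : 90.99 : 100.00 : 43.96.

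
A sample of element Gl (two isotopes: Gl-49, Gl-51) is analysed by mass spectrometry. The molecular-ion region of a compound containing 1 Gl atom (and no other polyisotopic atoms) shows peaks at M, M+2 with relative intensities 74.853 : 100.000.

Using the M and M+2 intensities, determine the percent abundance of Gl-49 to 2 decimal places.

Let p = fractional abundance of Gl-49. I(M+2)/I(M) = [C(1,1)·p^0·(1−p)] / p^1 = 1·(1−p)/p = 100.000/74.853 = 1.3360
(1−p)/p = 1.3360/1 = 1.3360  ⇒  p = 1/(1 + 1.3360) = 0.4281
Gl-49: 42.81%, Gl-51: 57.19%.

42.81%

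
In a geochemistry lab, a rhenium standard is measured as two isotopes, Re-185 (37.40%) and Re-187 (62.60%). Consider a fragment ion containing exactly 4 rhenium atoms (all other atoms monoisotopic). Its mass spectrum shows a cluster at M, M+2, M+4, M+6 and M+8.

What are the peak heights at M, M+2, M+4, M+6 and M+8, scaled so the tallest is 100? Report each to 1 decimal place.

The 4 Re atoms are independent, so intensities follow the terms of (0.3740 + 0.6260)^4.
P(M) = 0.3740^4 = 0.019565
P(M+2) = 4 × 0.3740^3 × 0.6260^1 = 0.130993
P(M+4) = 6 × 0.3740^2 × 0.6260^2 = 0.328884
P(M+6) = 4 × 0.3740^1 × 0.6260^3 = 0.366990
P(M+8) = 0.6260^4 = 0.153567
The M+6 peak is largest (0.366990); scaling to 100 gives 5.3 : 35.7 : 89.6 : 100.0 : 41.8.

5.3 : 35.7 : 89.6 : 100.0 : 41.8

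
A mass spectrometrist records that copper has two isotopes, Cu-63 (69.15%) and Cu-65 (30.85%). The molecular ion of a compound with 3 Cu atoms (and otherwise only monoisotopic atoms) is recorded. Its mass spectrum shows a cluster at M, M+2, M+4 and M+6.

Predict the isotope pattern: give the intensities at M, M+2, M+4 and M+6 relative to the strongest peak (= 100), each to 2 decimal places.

Each Cu atom is independently Cu-63 (p = 0.6915) or Cu-65 (q = 0.3085); the cluster is the binomial expansion (p + q)^3.
P(M) = 0.6915^3 = 0.330656
P(M+2) = 3 × 0.6915^2 × 0.3085^1 = 0.442548
P(M+4) = 3 × 0.6915^1 × 0.3085^2 = 0.197435
P(M+6) = 0.3085^3 = 0.029361
The M+2 peak is largest (0.442548); scaling to 100 gives 74.72 : 100.00 : 44.61 : 6.63.

74.72 : 100.00 : 44.61 : 6.63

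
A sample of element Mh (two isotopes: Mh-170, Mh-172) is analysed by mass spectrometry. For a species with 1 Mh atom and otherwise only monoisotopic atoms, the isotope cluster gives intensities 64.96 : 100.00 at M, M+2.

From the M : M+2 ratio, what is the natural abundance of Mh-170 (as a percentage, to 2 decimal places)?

Let p = fractional abundance of Mh-170. I(M+2)/I(M) = [C(1,1)·p^0·(1−p)] / p^1 = 1·(1−p)/p = 100.00/64.96 = 1.5394
(1−p)/p = 1.5394/1 = 1.5394  ⇒  p = 1/(1 + 1.5394) = 0.3938
Mh-170: 39.38%, Mh-172: 60.62%.

39.38%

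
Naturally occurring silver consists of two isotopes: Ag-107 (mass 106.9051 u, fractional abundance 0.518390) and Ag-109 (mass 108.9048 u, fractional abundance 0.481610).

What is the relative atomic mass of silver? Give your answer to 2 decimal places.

Weight each isotope mass by its fractional abundance: 0.518390 × 106.9051 + 0.481610 × 108.9048
= 55.41853 + 52.44964 = 107.86817 u

107.87 u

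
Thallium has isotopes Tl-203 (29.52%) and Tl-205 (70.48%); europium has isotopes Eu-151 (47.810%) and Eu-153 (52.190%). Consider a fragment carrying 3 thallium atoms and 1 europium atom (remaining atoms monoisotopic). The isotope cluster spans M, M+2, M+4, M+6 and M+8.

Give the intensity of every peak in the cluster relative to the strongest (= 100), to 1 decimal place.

Thallium pattern (n=3): 0.02572463 : 0.18425524 : 0.43991564 : 0.35010449
Europium pattern (n=1): 0.4781 : 0.5219
Convolve the two distributions (both contribute in 2-u steps):
  M: 0.02572463×0.4781 = 0.012299
  M+2: 0.02572463×0.5219 + 0.18425524×0.4781 = 0.101518
  M+4: 0.18425524×0.5219 + 0.43991564×0.4781 = 0.306486
  M+6: 0.43991564×0.5219 + 0.35010449×0.4781 = 0.396977
  M+8: 0.35010449×0.5219 = 0.182720
Scale to base peak (0.396977) = 100: 3.1 : 25.6 : 77.2 : 100.0 : 46.0

3.1 : 25.6 : 77.2 : 100.0 : 46.0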